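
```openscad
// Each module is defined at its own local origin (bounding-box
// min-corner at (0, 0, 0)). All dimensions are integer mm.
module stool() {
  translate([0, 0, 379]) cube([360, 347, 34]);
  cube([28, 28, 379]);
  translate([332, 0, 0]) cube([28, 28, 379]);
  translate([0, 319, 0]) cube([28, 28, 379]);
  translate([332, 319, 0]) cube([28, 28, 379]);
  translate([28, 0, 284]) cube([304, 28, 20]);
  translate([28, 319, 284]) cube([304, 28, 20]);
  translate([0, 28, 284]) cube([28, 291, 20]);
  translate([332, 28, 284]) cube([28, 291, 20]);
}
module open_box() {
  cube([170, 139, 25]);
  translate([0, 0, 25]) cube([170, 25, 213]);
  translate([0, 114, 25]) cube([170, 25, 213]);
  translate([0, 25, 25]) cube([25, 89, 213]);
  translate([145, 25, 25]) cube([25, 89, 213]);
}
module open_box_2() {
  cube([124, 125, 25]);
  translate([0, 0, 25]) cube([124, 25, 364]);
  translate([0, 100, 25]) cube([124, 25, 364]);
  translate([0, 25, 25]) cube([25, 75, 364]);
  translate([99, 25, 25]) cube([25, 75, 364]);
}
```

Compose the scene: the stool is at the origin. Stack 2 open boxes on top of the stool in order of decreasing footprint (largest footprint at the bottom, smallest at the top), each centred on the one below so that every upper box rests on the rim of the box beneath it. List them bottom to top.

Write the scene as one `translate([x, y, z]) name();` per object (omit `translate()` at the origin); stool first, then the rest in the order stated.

stool();
translate([95, 104, 413]) open_box();
translate([118, 111, 651]) open_box_2();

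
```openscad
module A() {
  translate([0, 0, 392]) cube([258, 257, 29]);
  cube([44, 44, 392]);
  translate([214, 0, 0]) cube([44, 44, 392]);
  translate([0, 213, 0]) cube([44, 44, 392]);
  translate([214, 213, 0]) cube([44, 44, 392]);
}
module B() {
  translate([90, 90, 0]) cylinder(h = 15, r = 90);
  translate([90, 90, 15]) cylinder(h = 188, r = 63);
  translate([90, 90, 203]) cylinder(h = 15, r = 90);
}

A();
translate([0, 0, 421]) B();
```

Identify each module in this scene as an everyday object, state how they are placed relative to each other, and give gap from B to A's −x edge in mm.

The spool's min-x is at 0; the stool's min-x is 0; gap = 0 mm.

A is a stool. B is a spool. The spool is on top of the stool. The gap from the spool to the stool's −x edge is 0 mm.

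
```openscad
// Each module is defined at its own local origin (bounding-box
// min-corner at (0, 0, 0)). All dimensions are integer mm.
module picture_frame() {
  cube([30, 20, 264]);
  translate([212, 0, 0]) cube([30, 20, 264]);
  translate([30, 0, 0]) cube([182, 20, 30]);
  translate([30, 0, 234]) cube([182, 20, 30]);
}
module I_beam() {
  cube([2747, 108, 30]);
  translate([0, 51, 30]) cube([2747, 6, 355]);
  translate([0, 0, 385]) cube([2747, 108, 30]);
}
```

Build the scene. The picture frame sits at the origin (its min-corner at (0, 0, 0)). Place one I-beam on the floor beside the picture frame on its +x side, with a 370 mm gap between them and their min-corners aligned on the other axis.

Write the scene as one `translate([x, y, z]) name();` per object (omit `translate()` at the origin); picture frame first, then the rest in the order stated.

picture_frame();
translate([612, 0, 0]) I_beam();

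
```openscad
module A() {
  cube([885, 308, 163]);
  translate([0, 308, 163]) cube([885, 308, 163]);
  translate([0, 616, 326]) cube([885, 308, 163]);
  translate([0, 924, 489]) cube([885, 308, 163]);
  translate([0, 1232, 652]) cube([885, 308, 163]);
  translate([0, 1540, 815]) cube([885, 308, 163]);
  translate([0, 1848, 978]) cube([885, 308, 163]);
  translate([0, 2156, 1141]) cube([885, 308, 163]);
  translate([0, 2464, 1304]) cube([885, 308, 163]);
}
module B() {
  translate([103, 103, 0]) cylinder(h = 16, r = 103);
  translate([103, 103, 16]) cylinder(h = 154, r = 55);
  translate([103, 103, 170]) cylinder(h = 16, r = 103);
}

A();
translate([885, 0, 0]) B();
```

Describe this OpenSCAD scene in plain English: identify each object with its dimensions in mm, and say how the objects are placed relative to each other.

A is a straight staircase of 9 solid steps. Each step is 885 mm wide (x), 308 mm deep (y, the going) and 163 mm tall (the rise). The first step rests on the floor; each subsequent step sits one going further in +y and one rise higher in +z, directly behind and above the previous step with no overlap.

B is a spool: two coaxial disc flanges of radius 103 mm and thickness 16 mm, joined by a core cylinder of radius 55 mm and height 154 mm. The lower flange rests on z = 0 and the three cylinders share a vertical axis.

The spool is against the staircase's +x side, with their −y faces flush.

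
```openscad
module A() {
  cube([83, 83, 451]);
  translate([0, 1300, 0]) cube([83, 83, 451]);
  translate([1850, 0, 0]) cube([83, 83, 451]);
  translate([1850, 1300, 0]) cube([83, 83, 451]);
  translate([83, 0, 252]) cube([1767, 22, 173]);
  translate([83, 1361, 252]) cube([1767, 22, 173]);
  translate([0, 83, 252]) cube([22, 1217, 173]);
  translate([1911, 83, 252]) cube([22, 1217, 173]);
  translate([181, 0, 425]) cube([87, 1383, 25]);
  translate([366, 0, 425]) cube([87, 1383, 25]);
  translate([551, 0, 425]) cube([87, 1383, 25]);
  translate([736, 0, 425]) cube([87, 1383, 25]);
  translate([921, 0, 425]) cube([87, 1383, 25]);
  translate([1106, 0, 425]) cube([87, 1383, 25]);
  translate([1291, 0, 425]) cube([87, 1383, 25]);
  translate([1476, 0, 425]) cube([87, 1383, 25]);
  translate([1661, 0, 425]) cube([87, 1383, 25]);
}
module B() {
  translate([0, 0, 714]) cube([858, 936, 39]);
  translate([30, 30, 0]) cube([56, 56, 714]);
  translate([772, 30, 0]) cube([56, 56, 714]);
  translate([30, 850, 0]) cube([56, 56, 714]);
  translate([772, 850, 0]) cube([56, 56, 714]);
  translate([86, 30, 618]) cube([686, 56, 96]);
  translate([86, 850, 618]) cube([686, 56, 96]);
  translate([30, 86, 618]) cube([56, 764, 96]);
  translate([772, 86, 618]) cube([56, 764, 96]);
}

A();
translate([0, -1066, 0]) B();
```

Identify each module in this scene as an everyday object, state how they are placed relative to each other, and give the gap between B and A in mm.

A is a bed frame. B is a table. The table is on the floor beside the bed frame on its −y side. The gap between the table and the bed frame is 130 mm.

The table's nearest face is 130 mm from the bed frame's −y face.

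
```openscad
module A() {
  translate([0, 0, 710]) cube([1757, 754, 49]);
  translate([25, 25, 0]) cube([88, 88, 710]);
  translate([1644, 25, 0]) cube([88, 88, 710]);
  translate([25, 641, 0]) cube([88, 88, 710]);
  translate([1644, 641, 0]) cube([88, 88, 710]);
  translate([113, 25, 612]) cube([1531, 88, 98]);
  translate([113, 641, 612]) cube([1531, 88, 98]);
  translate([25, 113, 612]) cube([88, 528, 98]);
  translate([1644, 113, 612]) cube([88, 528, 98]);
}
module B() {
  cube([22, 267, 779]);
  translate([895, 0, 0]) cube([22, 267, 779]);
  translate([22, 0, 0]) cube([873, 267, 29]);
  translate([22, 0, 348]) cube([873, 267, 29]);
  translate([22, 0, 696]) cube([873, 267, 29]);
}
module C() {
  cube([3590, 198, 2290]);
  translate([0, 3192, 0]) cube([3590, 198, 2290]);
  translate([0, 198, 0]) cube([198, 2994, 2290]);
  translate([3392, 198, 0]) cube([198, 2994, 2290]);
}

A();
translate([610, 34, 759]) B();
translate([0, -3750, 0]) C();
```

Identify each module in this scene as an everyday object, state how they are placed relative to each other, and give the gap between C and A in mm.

A is a table. B is a bookshelf. C is a house frame. The bookshelf is on top of the table. The house frame is on the floor beside the table on its −y side. The gap between the house frame and the table is 360 mm.

The house frame's nearest face is 360 mm from the table's −y face.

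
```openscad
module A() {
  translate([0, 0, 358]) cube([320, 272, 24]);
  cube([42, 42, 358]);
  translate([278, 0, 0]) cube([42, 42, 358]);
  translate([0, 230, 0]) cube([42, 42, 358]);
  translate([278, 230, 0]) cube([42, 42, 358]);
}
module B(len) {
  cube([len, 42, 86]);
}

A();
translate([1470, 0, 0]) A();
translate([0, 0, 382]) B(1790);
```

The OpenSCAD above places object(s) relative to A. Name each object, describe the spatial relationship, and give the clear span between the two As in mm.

A is a stool. B is a beam. A beam spans the tops of two stools. The clear span between the two stools is 1150 mm.

Second stool starts at x = 1470; first ends at x = 320; clear span = 1470 − 320 = 1150 mm.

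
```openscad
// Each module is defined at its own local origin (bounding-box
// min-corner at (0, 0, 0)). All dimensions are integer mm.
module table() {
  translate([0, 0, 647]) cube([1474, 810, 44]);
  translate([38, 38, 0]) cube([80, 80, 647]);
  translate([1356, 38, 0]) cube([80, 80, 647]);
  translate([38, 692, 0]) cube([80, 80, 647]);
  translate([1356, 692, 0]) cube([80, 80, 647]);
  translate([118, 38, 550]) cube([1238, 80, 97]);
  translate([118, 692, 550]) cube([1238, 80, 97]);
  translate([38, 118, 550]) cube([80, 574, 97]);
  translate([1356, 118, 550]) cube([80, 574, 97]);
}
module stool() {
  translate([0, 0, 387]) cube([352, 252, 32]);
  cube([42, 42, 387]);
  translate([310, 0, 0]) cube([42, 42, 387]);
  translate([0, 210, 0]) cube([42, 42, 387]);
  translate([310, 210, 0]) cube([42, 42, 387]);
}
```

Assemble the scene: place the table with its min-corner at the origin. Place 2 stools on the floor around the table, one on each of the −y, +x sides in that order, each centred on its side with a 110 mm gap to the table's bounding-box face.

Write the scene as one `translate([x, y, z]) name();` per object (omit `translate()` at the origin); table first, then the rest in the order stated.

table();
translate([561, -362, 0]) stool();
translate([1584, 279, 0]) stool();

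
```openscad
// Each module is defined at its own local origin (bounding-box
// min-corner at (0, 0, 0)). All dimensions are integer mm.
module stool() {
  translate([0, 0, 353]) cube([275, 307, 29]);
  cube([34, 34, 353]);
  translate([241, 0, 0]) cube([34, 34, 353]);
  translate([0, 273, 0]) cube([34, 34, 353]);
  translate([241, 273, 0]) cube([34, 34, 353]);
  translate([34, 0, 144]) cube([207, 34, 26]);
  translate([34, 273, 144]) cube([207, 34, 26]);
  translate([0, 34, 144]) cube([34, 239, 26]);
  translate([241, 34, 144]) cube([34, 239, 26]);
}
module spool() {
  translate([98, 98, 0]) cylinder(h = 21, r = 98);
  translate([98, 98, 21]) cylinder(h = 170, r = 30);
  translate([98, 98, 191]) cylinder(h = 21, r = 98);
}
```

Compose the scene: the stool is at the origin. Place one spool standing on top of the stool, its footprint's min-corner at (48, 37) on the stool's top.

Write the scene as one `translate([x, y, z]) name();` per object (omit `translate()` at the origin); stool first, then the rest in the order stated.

stool();
translate([48, 37, 382]) spool();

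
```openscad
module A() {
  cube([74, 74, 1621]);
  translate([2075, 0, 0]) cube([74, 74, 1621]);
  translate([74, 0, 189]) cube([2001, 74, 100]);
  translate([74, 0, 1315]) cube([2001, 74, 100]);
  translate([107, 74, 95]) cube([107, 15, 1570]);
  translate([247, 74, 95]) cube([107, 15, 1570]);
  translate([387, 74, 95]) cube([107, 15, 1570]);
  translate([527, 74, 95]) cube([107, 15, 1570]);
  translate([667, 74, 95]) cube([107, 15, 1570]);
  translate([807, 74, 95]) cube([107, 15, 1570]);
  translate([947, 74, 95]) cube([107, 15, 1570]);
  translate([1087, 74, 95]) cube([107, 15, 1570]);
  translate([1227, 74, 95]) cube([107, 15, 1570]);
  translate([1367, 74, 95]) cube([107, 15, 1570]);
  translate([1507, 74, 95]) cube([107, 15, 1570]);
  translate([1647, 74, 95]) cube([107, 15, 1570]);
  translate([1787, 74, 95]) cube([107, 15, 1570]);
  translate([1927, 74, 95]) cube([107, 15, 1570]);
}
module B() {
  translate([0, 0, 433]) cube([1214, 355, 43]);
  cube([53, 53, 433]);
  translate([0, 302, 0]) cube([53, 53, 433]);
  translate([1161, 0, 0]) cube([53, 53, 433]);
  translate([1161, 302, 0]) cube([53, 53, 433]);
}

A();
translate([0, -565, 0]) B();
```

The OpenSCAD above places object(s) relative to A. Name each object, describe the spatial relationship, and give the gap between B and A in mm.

A is a fence section. B is a bench. The bench is on the floor beside the fence section on its −y side. The gap between the bench and the fence section is 210 mm.

The bench's nearest face is 210 mm from the fence section's −y face.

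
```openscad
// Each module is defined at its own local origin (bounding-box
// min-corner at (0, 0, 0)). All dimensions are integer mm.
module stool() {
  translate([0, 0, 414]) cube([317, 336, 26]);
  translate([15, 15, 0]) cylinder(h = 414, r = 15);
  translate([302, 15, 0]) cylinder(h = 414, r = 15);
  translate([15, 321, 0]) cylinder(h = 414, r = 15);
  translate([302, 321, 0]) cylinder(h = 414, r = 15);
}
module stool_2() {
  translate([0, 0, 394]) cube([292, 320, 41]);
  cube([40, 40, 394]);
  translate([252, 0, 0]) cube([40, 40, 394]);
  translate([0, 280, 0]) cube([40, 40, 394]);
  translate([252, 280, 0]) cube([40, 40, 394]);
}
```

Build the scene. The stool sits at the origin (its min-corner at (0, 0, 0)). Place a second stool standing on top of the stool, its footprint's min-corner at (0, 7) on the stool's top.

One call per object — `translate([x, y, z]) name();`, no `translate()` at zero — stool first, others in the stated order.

stool();
translate([0, 7, 440]) stool_2();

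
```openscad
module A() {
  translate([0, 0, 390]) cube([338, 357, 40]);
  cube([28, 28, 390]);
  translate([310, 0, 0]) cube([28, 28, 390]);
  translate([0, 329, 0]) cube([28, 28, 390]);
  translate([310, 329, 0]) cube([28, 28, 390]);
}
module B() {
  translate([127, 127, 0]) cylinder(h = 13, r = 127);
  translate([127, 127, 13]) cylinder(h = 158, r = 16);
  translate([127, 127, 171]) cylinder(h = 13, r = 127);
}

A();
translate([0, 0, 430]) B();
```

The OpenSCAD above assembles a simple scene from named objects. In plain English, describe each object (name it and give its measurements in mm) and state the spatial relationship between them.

A is a four-legged stool. The seat is 338×357 mm, 40 mm thick, top at z = 430 mm. It stands on four square legs, each 28×28 mm in cross-section, from z = 0 to the seat underside, each flush with a corner of the seat.

B is a spool: two coaxial disc flanges of radius 127 mm and thickness 13 mm, joined by a core cylinder of radius 16 mm and height 158 mm. The lower flange rests on z = 0 and the three cylinders share a vertical axis.

The spool is on top of the stool.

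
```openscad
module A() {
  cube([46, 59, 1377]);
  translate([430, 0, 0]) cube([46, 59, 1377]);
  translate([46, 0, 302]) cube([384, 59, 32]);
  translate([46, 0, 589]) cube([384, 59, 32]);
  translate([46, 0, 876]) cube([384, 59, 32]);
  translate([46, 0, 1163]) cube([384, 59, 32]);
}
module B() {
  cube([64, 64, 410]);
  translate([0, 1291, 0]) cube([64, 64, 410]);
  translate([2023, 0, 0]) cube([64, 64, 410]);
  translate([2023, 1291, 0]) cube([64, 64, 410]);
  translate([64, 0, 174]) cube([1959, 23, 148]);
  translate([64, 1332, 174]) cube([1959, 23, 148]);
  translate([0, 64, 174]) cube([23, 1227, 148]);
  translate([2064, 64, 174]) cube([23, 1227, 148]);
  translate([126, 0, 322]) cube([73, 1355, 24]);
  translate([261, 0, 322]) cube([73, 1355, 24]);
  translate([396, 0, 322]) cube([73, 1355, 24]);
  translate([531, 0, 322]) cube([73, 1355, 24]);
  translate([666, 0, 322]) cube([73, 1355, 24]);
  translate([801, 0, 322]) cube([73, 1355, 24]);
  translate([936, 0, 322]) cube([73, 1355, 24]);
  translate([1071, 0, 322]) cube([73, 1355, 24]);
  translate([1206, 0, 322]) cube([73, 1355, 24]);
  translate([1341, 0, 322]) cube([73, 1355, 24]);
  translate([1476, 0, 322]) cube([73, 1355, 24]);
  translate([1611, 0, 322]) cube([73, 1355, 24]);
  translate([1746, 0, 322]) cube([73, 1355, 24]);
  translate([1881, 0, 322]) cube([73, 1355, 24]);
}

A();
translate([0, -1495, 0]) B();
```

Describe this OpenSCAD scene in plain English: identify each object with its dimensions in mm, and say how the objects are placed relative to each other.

A is a straight ladder. Two 46×59 mm vertical rails, 1377 mm tall, stand 476 mm apart (outside-to-outside) with their front faces coplanar on the −y side. 4 rungs, each 59 mm deep and 32 mm tall, span between the inner faces of the rails, front faces flush with the rails. The lowest rung's underside is at z = 302 mm and rungs are spaced 287 mm apart (underside to underside).

B is a bed frame 2087 mm long (x) by 1355 mm wide (y). Four 64×64 mm corner posts, 410 mm tall, at the corners of the footprint. Four rails of 23 mm thickness and 148 mm height run between adjacent posts with their undersides at z = 174 mm, their outer faces flush with the outside of the frame (the two x-running rails run between the posts' inner faces; the two y-running rails run between the posts' inner faces). 14 slats, each 73 mm wide (x) and 24 mm thick, lie across the top of the two x-running rails, running the full 1355 mm width of the frame in y; the slats are evenly spaced along x between the inner faces of the end posts with equal gaps (rounded down to the nearest mm) at the −x end and between each pair — any rounding remainder accumulates at the +x end.

The bed frame is on the floor beside the ladder on its −y side.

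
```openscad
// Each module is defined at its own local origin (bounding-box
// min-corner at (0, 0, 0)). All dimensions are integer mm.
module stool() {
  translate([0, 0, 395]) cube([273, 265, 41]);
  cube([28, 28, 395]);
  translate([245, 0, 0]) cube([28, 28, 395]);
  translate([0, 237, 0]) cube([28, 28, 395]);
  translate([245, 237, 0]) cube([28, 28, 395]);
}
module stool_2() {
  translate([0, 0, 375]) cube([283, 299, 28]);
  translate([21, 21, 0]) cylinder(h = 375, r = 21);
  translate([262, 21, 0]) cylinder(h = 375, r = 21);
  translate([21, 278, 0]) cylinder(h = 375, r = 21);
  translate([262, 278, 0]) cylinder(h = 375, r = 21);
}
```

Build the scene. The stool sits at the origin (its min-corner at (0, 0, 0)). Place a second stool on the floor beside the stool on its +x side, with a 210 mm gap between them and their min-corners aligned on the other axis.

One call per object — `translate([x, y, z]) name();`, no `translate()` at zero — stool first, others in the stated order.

stool();
translate([483, 0, 0]) stool_2();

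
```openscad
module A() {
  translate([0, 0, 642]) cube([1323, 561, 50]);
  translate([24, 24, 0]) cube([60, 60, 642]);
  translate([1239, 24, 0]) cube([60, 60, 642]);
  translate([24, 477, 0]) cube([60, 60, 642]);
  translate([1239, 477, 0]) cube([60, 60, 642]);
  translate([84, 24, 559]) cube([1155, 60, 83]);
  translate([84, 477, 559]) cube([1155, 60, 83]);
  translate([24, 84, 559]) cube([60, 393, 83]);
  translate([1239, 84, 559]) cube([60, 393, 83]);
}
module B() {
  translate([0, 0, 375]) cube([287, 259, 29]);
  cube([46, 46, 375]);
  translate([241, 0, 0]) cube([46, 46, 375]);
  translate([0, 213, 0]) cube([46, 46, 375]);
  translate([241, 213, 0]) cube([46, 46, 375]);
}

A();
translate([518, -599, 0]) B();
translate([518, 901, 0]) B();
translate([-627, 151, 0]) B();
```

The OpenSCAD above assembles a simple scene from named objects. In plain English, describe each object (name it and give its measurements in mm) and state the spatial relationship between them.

A is a table with a 1323×561 mm rectangular top, 50 mm thick, top surface at z = 692 mm, supported by four 60×60 mm square legs, each inset 24 mm from the nearest pair of top edges, running from the floor. Four apron rails, 60 mm thick and 83 mm tall, run between adjacent legs with their top edges flush with the underside of the top and their outer faces flush with the legs' outer faces.

B is a simple wooden stool: a rectangular seat 287 mm (x) by 259 mm (y), 29 mm thick, top face at z = 404 mm, on four square legs, each 46×46 mm in cross-section. The legs rest on z = 0, each flush with a corner of the seat.

Three stools sit around the table at the −y, +y, −x sides.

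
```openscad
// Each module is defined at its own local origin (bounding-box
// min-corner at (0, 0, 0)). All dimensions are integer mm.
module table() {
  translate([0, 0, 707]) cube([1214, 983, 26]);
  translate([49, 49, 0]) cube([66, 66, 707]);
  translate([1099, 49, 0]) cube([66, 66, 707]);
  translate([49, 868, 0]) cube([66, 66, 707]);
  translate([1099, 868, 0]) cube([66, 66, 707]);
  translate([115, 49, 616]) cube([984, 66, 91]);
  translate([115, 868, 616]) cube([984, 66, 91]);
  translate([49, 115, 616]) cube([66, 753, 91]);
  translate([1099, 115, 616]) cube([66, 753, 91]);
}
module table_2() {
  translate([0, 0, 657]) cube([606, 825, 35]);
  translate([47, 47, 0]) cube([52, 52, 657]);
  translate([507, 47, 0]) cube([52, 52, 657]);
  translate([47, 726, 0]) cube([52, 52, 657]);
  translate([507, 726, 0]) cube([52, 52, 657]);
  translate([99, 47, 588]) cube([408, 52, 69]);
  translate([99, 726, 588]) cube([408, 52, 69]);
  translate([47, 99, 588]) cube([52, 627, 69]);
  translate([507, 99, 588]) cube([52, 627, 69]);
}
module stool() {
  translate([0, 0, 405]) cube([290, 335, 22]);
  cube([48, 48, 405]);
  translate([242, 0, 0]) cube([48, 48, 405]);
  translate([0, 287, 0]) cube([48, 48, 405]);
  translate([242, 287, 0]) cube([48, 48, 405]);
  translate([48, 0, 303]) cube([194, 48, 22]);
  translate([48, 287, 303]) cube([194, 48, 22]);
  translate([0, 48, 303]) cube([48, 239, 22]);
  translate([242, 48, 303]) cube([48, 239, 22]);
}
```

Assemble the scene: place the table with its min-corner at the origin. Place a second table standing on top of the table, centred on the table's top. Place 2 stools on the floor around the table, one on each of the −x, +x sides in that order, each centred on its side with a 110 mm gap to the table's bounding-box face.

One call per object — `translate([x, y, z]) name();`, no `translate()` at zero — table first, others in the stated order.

table();
translate([304, 79, 733]) table_2();
translate([-400, 324, 0]) stool();
translate([1324, 324, 0]) stool();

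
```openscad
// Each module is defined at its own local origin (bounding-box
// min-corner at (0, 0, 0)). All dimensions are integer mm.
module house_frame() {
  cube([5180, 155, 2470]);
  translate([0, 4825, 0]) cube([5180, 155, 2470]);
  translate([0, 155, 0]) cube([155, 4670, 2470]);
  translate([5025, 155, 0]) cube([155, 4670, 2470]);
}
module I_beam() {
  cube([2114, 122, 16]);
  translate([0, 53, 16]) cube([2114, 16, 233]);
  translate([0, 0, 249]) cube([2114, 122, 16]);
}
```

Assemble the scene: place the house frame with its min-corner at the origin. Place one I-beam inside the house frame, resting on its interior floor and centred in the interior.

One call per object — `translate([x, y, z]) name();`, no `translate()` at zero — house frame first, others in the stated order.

house_frame();
translate([1533, 2429, 0]) I_beam();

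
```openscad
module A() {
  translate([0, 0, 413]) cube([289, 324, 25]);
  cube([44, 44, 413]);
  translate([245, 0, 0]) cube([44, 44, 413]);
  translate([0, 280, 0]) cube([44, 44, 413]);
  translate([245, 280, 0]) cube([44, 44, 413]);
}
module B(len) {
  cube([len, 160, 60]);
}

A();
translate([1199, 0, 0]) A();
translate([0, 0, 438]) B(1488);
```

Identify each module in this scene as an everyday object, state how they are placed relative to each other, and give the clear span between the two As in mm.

Second stool starts at x = 1199; first ends at x = 289; clear span = 1199 − 289 = 910 mm.

A is a stool. B is a beam. A beam spans the tops of two stools. The clear span between the two stools is 910 mm.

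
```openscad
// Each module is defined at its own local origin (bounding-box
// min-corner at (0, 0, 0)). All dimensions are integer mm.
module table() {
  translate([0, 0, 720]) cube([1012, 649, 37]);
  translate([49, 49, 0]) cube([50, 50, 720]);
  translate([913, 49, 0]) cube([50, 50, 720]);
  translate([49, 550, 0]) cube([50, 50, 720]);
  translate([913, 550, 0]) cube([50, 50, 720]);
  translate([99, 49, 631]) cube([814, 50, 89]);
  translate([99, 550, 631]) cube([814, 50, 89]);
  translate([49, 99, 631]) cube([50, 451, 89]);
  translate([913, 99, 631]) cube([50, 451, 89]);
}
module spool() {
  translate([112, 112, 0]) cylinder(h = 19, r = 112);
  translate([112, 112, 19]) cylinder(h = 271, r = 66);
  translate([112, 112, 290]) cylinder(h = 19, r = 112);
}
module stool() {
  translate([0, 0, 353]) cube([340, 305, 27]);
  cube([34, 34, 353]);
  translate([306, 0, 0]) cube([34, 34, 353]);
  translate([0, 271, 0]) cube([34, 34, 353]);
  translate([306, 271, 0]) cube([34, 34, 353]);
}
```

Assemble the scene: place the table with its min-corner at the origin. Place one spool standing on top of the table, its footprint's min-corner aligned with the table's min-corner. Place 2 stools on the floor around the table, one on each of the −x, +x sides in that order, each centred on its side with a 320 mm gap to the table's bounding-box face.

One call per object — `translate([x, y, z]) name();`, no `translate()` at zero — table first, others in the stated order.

table();
translate([0, 0, 757]) spool();
translate([-660, 172, 0]) stool();
translate([1332, 172, 0]) stool();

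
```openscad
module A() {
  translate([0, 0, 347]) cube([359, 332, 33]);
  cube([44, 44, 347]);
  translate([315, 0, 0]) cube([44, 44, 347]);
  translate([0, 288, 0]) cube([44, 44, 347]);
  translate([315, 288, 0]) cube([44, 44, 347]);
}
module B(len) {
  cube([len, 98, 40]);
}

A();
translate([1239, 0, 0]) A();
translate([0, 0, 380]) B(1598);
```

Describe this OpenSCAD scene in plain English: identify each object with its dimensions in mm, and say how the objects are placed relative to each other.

A is a four-legged stool. The seat is a 359×332×33 mm slab whose top surface is at z = 380 mm; four square legs, each 44×44 mm in cross-section, run from the floor (z = 0) to the underside of the seat, each flush with a corner of the seat.

B is a rectangular beam 1598 mm long (x), 98 mm deep (y), 40 mm thick (z).

The beam spans the tops of two stools placed 880 mm apart, resting at z = 380 mm.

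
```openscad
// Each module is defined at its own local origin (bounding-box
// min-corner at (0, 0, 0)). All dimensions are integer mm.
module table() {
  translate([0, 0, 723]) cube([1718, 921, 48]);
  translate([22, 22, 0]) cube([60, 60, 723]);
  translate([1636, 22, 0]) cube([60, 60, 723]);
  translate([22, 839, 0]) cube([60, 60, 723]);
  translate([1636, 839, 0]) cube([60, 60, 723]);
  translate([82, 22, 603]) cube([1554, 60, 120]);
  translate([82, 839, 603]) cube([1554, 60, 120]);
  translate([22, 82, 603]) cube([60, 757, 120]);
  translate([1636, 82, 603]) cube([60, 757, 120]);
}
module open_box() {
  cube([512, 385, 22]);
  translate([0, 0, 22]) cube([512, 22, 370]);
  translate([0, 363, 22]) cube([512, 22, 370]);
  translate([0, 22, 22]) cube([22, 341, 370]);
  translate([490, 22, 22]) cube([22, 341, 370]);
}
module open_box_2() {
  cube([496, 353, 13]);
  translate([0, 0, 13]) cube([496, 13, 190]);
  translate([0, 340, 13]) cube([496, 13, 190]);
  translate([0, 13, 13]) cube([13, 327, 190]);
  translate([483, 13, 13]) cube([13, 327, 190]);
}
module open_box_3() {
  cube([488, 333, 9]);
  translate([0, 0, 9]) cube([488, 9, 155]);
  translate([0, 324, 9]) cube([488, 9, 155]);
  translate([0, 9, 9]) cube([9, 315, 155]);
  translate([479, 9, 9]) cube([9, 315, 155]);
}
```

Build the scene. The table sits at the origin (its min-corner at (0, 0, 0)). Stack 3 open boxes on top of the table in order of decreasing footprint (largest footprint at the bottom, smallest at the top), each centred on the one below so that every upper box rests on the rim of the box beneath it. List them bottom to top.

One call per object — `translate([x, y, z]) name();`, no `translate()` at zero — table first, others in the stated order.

table();
translate([603, 268, 771]) open_box();
translate([611, 284, 1163]) open_box_2();
translate([615, 294, 1366]) open_box_3();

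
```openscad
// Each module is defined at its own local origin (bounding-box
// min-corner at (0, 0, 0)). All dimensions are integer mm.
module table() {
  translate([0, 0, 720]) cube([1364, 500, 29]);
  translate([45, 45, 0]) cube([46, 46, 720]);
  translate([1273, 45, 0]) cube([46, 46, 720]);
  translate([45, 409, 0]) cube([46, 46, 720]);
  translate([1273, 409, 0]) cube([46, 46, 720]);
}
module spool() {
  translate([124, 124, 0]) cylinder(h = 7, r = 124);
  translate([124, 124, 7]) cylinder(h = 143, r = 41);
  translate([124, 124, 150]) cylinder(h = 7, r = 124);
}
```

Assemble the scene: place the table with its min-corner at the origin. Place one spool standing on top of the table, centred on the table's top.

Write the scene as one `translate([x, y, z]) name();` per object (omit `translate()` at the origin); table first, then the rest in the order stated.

table();
translate([558, 126, 749]) spool();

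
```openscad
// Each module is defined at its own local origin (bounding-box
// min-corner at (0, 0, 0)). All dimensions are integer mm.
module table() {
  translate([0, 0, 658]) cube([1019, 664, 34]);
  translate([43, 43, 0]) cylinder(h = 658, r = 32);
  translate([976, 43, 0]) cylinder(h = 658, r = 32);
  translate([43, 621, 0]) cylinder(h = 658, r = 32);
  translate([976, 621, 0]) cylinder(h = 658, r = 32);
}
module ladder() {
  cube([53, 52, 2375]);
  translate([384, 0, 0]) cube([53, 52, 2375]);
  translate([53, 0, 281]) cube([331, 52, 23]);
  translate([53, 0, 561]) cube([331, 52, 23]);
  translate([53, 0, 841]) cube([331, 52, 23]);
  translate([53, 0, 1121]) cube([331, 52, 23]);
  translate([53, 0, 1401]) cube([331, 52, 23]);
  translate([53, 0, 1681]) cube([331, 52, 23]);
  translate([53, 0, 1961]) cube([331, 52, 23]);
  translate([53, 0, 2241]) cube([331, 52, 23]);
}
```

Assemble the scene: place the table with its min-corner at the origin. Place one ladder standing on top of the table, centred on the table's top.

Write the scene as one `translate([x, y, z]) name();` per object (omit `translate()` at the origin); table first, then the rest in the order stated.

table();
translate([291, 306, 692]) ladder();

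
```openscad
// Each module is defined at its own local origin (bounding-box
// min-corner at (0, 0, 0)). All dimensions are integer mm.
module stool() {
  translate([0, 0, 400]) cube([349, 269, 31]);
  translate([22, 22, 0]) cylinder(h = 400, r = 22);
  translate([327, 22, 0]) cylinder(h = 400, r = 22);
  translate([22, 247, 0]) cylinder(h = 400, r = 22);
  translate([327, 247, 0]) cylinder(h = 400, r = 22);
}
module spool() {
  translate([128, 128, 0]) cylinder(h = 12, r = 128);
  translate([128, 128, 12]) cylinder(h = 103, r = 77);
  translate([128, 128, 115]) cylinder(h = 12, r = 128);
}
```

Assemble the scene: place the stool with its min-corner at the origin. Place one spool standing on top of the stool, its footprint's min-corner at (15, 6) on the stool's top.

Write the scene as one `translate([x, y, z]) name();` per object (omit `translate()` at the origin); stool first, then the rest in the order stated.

stool();
translate([15, 6, 431]) spool();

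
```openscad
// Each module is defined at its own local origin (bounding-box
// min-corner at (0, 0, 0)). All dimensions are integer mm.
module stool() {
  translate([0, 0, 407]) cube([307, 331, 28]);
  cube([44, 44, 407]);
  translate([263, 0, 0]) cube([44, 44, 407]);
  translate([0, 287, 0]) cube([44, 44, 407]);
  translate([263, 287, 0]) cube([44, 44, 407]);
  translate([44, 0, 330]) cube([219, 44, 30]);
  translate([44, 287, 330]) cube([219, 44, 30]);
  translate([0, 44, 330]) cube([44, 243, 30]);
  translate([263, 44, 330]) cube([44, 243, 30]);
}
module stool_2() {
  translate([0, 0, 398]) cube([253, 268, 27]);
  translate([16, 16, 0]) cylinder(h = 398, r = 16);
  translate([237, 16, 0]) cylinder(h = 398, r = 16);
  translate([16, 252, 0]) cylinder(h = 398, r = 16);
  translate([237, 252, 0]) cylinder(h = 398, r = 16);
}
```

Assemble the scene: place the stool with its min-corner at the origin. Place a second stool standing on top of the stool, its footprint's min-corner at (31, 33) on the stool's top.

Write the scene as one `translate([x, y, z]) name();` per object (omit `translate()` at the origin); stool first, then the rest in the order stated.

stool();
translate([31, 33, 435]) stool_2();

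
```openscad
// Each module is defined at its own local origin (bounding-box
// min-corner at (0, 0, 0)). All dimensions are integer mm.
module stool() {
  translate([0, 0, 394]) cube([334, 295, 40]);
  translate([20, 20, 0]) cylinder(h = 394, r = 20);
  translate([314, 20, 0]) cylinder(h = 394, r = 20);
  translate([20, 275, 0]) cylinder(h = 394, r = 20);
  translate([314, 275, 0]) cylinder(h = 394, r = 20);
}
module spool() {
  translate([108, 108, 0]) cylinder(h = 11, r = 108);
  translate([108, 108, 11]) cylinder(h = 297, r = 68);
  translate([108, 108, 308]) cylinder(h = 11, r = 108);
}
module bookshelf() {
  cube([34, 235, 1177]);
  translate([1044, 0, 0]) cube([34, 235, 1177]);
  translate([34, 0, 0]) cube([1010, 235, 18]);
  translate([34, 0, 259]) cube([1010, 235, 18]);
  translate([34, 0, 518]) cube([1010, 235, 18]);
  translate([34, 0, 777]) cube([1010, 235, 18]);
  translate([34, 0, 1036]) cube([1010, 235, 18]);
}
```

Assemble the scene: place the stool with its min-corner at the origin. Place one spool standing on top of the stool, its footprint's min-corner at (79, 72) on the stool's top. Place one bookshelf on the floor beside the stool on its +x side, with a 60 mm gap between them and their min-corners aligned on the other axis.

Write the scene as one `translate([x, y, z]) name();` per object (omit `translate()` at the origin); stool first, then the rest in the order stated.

stool();
translate([79, 72, 434]) spool();
translate([394, 0, 0]) bookshelf();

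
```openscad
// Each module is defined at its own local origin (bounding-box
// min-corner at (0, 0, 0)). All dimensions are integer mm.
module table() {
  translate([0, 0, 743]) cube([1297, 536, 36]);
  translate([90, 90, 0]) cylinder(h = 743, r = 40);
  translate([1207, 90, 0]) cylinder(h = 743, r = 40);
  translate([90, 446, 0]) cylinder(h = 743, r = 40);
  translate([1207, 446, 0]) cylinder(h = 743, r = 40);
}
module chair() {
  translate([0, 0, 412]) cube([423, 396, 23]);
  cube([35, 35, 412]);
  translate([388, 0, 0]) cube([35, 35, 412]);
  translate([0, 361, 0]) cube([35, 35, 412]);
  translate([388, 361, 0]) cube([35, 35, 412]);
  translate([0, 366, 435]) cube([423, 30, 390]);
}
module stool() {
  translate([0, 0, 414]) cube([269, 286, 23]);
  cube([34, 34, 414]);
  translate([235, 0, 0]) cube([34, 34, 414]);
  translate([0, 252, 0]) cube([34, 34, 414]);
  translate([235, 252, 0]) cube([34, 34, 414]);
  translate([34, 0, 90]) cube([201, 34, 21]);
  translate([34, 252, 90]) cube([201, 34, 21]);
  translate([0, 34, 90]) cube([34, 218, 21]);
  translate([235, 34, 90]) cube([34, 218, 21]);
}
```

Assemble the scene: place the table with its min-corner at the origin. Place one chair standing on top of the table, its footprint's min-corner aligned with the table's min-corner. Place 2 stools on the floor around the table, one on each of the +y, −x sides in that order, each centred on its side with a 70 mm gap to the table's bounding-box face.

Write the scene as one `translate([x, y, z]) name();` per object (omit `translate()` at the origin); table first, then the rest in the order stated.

table();
translate([0, 0, 779]) chair();
translate([514, 606, 0]) stool();
translate([-339, 125, 0]) stool();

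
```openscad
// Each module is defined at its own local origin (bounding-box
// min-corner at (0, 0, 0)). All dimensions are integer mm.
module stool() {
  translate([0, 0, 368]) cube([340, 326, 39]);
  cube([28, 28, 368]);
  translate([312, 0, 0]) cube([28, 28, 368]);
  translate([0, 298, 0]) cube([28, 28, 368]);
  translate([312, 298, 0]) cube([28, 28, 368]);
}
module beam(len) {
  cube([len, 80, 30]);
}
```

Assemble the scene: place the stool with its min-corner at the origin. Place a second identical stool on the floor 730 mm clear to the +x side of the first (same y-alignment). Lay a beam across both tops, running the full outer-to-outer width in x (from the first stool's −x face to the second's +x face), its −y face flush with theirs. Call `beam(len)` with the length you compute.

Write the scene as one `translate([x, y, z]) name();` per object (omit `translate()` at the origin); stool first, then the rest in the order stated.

stool();
translate([1070, 0, 0]) stool();
translate([0, 0, 407]) beam(1410);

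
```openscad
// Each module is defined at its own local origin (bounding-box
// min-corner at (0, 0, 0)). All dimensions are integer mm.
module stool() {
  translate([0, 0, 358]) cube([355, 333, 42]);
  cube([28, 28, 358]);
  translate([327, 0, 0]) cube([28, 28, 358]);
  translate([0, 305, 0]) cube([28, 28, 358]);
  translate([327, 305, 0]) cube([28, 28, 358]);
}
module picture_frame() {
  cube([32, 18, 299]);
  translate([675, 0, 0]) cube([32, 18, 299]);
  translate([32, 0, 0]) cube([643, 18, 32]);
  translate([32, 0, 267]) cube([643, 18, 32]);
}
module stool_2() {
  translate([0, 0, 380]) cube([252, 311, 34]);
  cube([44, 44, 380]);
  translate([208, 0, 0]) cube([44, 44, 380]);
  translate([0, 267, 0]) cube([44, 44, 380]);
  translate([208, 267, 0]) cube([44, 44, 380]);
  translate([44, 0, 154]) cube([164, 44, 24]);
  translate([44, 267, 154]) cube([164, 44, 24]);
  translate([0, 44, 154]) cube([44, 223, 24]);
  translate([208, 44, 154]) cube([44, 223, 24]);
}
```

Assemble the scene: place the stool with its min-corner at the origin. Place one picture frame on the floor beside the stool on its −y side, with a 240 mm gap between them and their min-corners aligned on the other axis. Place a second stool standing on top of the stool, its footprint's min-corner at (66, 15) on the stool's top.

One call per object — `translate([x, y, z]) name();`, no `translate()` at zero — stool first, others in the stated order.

stool();
translate([0, -258, 0]) picture_frame();
translate([66, 15, 400]) stool_2();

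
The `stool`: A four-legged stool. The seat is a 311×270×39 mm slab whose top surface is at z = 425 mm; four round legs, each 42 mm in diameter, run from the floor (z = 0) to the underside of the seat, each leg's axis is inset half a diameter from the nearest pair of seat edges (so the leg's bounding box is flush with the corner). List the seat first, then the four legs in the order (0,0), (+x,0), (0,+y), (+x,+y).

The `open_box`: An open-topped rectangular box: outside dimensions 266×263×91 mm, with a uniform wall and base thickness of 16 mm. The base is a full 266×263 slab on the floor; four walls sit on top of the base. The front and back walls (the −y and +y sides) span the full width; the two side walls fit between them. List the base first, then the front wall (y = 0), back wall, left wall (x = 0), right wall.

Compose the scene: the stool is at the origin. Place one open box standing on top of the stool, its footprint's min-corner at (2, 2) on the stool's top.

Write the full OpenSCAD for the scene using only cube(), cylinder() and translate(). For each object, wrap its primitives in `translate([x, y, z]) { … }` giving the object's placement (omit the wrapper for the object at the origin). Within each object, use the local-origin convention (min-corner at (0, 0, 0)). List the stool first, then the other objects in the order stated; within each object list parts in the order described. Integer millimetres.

translate([0, 0, 386]) cube([311, 270, 39]);
translate([21, 21, 0]) cylinder(h = 386, r = 21);
translate([290, 21, 0]) cylinder(h = 386, r = 21);
translate([21, 249, 0]) cylinder(h = 386, r = 21);
translate([290, 249, 0]) cylinder(h = 386, r = 21);
translate([2, 2, 425]) {
  cube([266, 263, 16]);
  translate([0, 0, 16]) cube([266, 16, 75]);
  translate([0, 247, 16]) cube([266, 16, 75]);
  translate([0, 16, 16]) cube([16, 231, 75]);
  translate([250, 16, 16]) cube([16, 231, 75]);
}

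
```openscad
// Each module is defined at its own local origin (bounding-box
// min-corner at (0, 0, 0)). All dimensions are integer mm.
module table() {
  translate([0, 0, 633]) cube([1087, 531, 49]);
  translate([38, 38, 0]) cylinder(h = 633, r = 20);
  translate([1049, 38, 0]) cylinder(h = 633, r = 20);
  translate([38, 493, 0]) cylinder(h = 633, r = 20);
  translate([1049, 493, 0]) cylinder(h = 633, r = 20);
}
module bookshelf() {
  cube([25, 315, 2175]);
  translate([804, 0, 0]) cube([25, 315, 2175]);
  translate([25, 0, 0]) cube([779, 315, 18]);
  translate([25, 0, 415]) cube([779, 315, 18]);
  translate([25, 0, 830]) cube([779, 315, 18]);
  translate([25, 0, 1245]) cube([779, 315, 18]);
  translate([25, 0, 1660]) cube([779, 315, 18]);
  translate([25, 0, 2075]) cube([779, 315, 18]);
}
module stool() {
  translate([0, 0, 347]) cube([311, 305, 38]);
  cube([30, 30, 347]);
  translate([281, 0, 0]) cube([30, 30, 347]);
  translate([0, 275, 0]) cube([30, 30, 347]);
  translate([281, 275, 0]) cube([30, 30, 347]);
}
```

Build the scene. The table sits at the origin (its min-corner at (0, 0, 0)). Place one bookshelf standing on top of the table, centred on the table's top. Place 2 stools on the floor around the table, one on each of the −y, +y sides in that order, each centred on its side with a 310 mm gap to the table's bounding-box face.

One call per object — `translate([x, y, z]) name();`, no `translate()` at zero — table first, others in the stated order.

table();
translate([129, 108, 682]) bookshelf();
translate([388, -615, 0]) stool();
translate([388, 841, 0]) stool();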